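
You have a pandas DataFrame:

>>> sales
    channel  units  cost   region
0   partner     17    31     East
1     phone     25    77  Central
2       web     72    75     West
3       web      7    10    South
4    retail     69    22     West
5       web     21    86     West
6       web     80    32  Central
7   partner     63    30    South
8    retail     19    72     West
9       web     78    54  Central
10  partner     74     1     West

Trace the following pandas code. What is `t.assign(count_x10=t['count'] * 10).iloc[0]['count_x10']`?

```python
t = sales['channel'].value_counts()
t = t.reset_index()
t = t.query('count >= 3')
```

value_counts of channel:
channel
web        5
partner    3
retail     2
phone      1
Name: count, dtype: int64
reset_index():
   channel  count
0      web      5
1  partner      3
2   retail      2
3    phone      1
filter rows where count >= 3:
   channel  count
0      web      5
1  partner      3
add column count_x10 = t['count'] * 10:
   channel  count  count_x10
0      web      5         50
1  partner      3         30
Hence 50.

50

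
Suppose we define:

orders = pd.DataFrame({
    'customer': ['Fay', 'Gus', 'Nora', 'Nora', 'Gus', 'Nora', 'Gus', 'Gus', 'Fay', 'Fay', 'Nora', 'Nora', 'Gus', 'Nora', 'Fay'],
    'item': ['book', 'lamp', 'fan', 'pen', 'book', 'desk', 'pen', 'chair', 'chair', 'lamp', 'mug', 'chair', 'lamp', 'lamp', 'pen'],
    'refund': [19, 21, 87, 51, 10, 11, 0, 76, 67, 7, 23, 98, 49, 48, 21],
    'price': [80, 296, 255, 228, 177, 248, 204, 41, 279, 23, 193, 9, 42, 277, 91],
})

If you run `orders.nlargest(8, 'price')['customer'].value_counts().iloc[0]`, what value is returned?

take 8 rows with largest price:
   customer   item  refund  price
1       Gus   lamp      21    296
8       Fay  chair      67    279
13     Nora   lamp      48    277
2      Nora    fan      87    255
5      Nora   desk      11    248
3      Nora    pen      51    228
6       Gus    pen       0    204
10     Nora    mug      23    193
value_counts of customer:
customer
Nora    5
Gus     2
Fay     1
Name: count, dtype: int64
Taking the value at position 0 gives 5.

5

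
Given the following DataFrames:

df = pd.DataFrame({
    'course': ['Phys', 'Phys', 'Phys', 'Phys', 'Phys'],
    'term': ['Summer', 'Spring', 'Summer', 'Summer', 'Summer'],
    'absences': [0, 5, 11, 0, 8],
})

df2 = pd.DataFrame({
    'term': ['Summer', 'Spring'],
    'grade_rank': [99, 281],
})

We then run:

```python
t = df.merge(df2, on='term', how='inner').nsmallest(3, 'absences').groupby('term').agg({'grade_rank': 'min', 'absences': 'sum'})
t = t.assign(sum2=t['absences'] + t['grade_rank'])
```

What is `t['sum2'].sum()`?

385

merge on 'term' (how='inner') → 5 rows:
  course    term  absences  grade_rank
0   Phys  Summer         0          99
1   Phys  Spring         5         281
2   Phys  Summer        11          99
3   Phys  Summer         0          99
4   Phys  Summer         8          99
take 3 rows with smallest absences:
  course    term  absences  grade_rank
0   Phys  Summer         0          99
3   Phys  Summer         0          99
1   Phys  Spring         5         281
group by term: min(grade_rank), sum(absences):
        grade_rank  absences
term                        
Spring         281         5
Summer          99         0
add column sum2 = t['absences'] + t['grade_rank']:
        grade_rank  absences  sum2
term                              
Spring         281         5   286
Summer          99         0    99
Then the sum of column 'sum2': 385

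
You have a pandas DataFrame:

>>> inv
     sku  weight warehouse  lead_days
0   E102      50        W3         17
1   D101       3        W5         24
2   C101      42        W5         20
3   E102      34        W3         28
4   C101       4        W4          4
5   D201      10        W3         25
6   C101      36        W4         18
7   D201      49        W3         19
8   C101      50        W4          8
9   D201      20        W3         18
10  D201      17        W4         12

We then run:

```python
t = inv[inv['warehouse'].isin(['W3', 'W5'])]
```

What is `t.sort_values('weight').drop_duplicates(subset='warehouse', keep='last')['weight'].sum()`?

filter rows where warehouse in ['W3', 'W5']:
    sku  weight warehouse  lead_days
0  E102      50        W3         17
1  D101       3        W5         24
2  C101      42        W5         20
3  E102      34        W3         28
5  D201      10        W3         25
7  D201      49        W3         19
9  D201      20        W3         18
sort by weight:
    sku  weight warehouse  lead_days
1  D101       3        W5         24
5  D201      10        W3         25
9  D201      20        W3         18
3  E102      34        W3         28
2  C101      42        W5         20
7  D201      49        W3         19
0  E102      50        W3         17
drop duplicate warehouse (keep=last):
    sku  weight warehouse  lead_days
2  C101      42        W5         20
0  E102      50        W3         17
Hence 92.

92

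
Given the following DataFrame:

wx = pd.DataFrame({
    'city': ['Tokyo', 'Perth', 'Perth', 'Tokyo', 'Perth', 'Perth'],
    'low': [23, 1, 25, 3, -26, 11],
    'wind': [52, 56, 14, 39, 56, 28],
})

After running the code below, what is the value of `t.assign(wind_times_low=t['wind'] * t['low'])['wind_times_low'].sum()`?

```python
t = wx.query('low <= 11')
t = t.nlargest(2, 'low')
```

425

filter rows where low <= 11:
    city  low  wind
1  Perth    1    56
3  Tokyo    3    39
4  Perth  -26    56
5  Perth   11    28
take 2 rows with largest low:
    city  low  wind
5  Perth   11    28
3  Tokyo    3    39
add column wind_times_low = t['wind'] * t['low']:
    city  low  wind  wind_times_low
5  Perth   11    28             308
3  Tokyo    3    39             117
sum of column 'wind_times_low' → 425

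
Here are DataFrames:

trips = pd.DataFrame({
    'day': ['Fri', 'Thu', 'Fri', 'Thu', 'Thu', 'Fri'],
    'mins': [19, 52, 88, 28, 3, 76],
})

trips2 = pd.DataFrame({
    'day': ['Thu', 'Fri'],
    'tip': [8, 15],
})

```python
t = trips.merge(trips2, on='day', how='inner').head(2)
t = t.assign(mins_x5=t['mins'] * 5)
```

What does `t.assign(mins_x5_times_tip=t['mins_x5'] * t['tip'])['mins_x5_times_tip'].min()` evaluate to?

merge on 'day' (how='inner') → 6 rows:
   day  mins  tip
0  Fri    19   15
1  Thu    52    8
2  Fri    88   15
3  Thu    28    8
4  Thu     3    8
5  Fri    76   15
take first 2 rows:
   day  mins  tip
0  Fri    19   15
1  Thu    52    8
add column mins_x5 = t['mins'] * 5:
   day  mins  tip  mins_x5
0  Fri    19   15       95
1  Thu    52    8      260
add column mins_x5_times_tip = t['mins_x5'] * t['tip']:
   day  mins  tip  mins_x5  mins_x5_times_tip
0  Fri    19   15       95               1425
1  Thu    52    8      260               2080
Finally, min of column 'mins_x5_times_tip' = 1425.

1425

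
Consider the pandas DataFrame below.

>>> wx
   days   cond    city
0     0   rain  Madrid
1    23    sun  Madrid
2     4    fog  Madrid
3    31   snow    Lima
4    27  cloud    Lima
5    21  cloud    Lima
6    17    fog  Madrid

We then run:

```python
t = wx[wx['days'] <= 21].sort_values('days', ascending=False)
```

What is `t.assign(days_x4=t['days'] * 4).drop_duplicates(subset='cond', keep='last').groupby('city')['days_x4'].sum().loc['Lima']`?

84

filter rows where days <= 21:
   days   cond    city
0     0   rain  Madrid
2     4    fog  Madrid
5    21  cloud    Lima
6    17    fog  Madrid
sort by days descending:
   days   cond    city
5    21  cloud    Lima
6    17    fog  Madrid
2     4    fog  Madrid
0     0   rain  Madrid
add column days_x4 = t['days'] * 4:
   days   cond    city  days_x4
5    21  cloud    Lima       84
6    17    fog  Madrid       68
2     4    fog  Madrid       16
0     0   rain  Madrid        0
drop duplicate cond (keep=last):
   days   cond    city  days_x4
5    21  cloud    Lima       84
2     4    fog  Madrid       16
0     0   rain  Madrid        0
group by city, sum of days_x4:
city
Lima      84
Madrid    16
Name: days_x4, dtype: int64
Taking the value at index 'Lima' gives 84.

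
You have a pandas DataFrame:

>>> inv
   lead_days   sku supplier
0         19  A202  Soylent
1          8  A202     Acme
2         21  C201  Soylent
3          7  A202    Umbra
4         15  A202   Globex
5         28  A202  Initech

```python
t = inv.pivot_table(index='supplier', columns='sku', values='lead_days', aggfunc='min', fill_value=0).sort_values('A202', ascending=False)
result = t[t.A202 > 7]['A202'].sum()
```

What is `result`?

70

pivot: rows=supplier, cols=sku, min(lead_days):
sku       A202  C201
supplier            
Acme         8     0
Globex      15     0
Initech     28     0
Soylent     19    21
Umbra        7     0
sort by A202 descending:
sku       A202  C201
supplier            
Initech     28     0
Soylent     19    21
Globex      15     0
Acme         8     0
Umbra        7     0
filter rows where A202 > 7:
sku       A202  C201
supplier            
Initech     28     0
Soylent     19    21
Globex      15     0
Acme         8     0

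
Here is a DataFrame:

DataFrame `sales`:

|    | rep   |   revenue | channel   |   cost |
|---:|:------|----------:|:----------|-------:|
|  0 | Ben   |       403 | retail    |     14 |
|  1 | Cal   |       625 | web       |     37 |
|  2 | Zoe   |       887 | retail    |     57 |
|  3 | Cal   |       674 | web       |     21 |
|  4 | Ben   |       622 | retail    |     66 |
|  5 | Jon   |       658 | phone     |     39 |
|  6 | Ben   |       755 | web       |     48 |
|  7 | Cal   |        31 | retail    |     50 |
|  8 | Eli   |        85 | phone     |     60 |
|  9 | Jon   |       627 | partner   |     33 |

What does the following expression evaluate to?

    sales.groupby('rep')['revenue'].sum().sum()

group by rep, sum of revenue:
rep
Ben    1780
Cal    1330
Eli      85
Jon    1285
Zoe     887
Name: revenue, dtype: int64

5367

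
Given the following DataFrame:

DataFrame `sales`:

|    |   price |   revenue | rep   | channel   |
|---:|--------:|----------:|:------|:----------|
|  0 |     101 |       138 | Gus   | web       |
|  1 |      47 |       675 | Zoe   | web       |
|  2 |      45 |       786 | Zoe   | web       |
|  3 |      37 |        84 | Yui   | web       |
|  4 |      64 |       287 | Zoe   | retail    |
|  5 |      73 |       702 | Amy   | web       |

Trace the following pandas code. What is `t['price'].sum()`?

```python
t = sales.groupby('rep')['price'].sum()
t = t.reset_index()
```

367

group by rep, sum of price:
rep
Amy     73
Gus    101
Yui     37
Zoe    156
Name: price, dtype: int64
reset_index():
   rep  price
0  Amy     73
1  Gus    101
2  Yui     37
3  Zoe    156
Finally, sum of column 'price' = 367.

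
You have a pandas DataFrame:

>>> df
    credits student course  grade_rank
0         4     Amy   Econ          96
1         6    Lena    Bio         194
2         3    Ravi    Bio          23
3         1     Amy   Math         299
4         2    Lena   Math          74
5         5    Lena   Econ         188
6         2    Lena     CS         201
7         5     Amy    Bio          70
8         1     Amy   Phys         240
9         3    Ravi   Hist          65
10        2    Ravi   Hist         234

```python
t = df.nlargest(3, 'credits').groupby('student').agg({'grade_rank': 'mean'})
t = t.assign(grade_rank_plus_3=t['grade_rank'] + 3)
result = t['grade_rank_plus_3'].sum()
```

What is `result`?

take 3 rows with largest credits:
   credits student course  grade_rank
1        6    Lena    Bio         194
5        5    Lena   Econ         188
7        5     Amy    Bio          70
group by student, mean of grade_rank:
         grade_rank
student            
Amy            70.0
Lena          191.0
add column grade_rank_plus_3 = t['grade_rank'] + 3:
         grade_rank  grade_rank_plus_3
student                               
Amy            70.0               73.0
Lena          191.0              194.0

267.0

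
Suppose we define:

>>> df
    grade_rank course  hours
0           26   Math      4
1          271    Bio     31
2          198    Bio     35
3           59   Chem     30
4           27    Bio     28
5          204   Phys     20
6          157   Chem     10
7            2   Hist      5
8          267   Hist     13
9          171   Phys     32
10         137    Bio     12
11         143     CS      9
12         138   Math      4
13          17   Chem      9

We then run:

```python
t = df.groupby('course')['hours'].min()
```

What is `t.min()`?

group by course, min of hours:
course
Bio     12
CS       9
Chem     9
Hist     5
Math     4
Phys    20
Name: hours, dtype: int64
Taking the min of the resulting series gives 4.

4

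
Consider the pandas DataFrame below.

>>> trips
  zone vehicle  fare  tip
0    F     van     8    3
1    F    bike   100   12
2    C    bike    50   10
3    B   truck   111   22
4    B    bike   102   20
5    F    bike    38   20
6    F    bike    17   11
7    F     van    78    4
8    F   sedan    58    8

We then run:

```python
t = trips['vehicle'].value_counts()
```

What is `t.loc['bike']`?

value_counts of vehicle:
vehicle
bike     5
van      2
truck    1
sedan    1
Name: count, dtype: int64
Hence 5.

5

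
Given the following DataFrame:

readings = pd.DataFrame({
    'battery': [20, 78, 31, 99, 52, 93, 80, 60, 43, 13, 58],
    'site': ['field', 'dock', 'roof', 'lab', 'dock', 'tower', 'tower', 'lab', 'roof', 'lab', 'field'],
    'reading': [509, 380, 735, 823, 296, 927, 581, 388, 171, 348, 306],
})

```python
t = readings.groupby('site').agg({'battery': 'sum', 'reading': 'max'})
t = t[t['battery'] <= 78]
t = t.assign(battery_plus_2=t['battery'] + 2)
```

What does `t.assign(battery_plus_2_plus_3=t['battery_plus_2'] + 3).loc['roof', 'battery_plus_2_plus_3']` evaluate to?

79

group by site: sum(battery), max(reading):
       battery  reading
site                   
dock       130      380
field       78      509
lab        172      823
roof        74      735
tower      173      927
filter rows where battery <= 78:
       battery  reading
site                   
field       78      509
roof        74      735
add column battery_plus_2 = t['battery'] + 2:
       battery  reading  battery_plus_2
site                                   
field       78      509              80
roof        74      735              76
add column battery_plus_2_plus_3 = t['battery_plus_2'] + 3:
       battery  reading  battery_plus_2  battery_plus_2_plus_3
site                                                          
field       78      509              80                     83
roof        74      735              76                     79
Taking the value at row 'roof', column 'battery_plus_2_plus_3' gives 79.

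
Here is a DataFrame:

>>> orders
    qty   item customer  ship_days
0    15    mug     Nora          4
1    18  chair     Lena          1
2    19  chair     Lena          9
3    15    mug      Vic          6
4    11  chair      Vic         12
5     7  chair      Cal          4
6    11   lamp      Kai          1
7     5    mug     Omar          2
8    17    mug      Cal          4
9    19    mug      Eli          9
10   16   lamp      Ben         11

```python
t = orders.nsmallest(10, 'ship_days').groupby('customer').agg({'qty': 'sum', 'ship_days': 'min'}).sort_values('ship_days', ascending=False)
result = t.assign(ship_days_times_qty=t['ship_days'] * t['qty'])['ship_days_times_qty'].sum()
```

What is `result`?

take 10 rows with smallest ship_days:
    qty   item customer  ship_days
1    18  chair     Lena          1
6    11   lamp      Kai          1
7     5    mug     Omar          2
0    15    mug     Nora          4
5     7  chair      Cal          4
8    17    mug      Cal          4
3    15    mug      Vic          6
2    19  chair     Lena          9
9    19    mug      Eli          9
10   16   lamp      Ben         11
group by customer: sum(qty), min(ship_days):
          qty  ship_days
customer                
Ben        16         11
Cal        24          4
Eli        19          9
Kai        11          1
Lena       37          1
Nora       15          4
Omar        5          2
Vic        15          6
sort by ship_days descending:
          qty  ship_days
customer                
Ben        16         11
Eli        19          9
Vic        15          6
Cal        24          4
Nora       15          4
Omar        5          2
Kai        11          1
Lena       37          1
add column ship_days_times_qty = t['ship_days'] * t['qty']:
          qty  ship_days  ship_days_times_qty
customer                                     
Ben        16         11                  176
Eli        19          9                  171
Vic        15          6                   90
Cal        24          4                   96
Nora       15          4                   60
Omar        5          2                   10
Kai        11          1                   11
Lena       37          1                   37

651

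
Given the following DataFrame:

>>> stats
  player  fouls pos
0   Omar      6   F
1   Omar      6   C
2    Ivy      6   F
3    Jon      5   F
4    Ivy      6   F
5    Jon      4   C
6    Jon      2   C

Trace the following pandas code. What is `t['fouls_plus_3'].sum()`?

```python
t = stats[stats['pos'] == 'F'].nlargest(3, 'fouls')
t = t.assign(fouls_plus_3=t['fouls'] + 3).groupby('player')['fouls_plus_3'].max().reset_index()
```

18

filter rows where pos == 'F':
  player  fouls pos
0   Omar      6   F
2    Ivy      6   F
3    Jon      5   F
4    Ivy      6   F
take 3 rows with largest fouls:
  player  fouls pos
0   Omar      6   F
2    Ivy      6   F
4    Ivy      6   F
add column fouls_plus_3 = t['fouls'] + 3:
  player  fouls pos  fouls_plus_3
0   Omar      6   F             9
2    Ivy      6   F             9
4    Ivy      6   F             9
group by player, max of fouls_plus_3:
player
Ivy     9
Omar    9
Name: fouls_plus_3, dtype: int64
reset_index():
  player  fouls_plus_3
0    Ivy             9
1   Omar             9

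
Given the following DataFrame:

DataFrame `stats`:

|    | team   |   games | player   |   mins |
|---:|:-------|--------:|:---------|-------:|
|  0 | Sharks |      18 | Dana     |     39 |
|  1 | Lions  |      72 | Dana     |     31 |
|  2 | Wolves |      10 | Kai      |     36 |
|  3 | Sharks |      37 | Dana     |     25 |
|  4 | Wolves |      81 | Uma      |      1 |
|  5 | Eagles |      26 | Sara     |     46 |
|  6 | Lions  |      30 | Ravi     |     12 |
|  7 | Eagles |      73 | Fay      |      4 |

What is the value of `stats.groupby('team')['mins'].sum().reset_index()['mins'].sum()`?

group by team, sum of mins:
team
Eagles    50
Lions     43
Sharks    64
Wolves    37
Name: mins, dtype: int64
reset_index():
     team  mins
0  Eagles    50
1   Lions    43
2  Sharks    64
3  Wolves    37
Then the sum of column 'mins': 194

194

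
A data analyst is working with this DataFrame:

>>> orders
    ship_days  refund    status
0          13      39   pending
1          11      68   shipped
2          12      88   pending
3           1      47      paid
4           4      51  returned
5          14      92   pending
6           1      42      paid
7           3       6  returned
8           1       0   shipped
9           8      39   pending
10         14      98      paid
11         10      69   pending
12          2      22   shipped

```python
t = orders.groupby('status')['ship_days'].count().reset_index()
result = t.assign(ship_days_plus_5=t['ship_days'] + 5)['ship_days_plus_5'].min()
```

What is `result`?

group by status, count of ship_days:
status
paid        3
pending     5
returned    2
shipped     3
Name: ship_days, dtype: int64
reset_index():
     status  ship_days
0      paid          3
1   pending          5
2  returned          2
3   shipped          3
add column ship_days_plus_5 = t['ship_days'] + 5:
     status  ship_days  ship_days_plus_5
0      paid          3                 8
1   pending          5                10
2  returned          2                 7
3   shipped          3                 8
Reading off the min of column 'ship_days_plus_5', we get 7.

7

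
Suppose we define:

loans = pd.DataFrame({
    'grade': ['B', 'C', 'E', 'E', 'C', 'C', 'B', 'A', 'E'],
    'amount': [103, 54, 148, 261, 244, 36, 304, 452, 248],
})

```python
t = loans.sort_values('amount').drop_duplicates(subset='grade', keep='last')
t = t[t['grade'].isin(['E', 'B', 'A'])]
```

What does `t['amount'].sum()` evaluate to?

1017

sort by amount:
  grade  amount
5     C      36
1     C      54
0     B     103
2     E     148
4     C     244
8     E     248
3     E     261
6     B     304
7     A     452
drop duplicate grade (keep=last):
  grade  amount
4     C     244
3     E     261
6     B     304
7     A     452
filter rows where grade in ['E', 'B', 'A']:
  grade  amount
3     E     261
6     B     304
7     A     452
The sum of column 'amount' is 1017.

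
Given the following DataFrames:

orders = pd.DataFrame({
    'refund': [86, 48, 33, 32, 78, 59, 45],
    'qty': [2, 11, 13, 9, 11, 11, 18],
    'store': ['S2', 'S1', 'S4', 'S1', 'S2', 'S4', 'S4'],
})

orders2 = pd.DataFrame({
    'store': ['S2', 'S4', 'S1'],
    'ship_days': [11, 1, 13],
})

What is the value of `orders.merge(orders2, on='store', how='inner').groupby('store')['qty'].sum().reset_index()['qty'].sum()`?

75

merge on 'store' (how='inner') → 7 rows:
   refund  qty store  ship_days
0      86    2    S2         11
1      48   11    S1         13
2      33   13    S4          1
3      32    9    S1         13
4      78   11    S2         11
5      59   11    S4          1
6      45   18    S4          1
group by store, sum of qty:
store
S1    20
S2    13
S4    42
Name: qty, dtype: int64
reset_index():
  store  qty
0    S1   20
1    S2   13
2    S4   42
Hence 75.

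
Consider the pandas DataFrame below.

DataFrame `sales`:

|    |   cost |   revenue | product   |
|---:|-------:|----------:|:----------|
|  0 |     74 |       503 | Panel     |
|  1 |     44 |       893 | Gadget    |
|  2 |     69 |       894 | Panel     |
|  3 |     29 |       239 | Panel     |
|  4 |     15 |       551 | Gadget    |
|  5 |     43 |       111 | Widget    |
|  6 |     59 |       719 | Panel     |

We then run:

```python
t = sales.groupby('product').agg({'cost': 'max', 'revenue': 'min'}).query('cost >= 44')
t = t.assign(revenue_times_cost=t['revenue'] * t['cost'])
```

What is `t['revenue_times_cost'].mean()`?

20965.0

group by product: max(cost), min(revenue):
         cost  revenue
product               
Gadget     44      551
Panel      74      239
Widget     43      111
filter rows where cost >= 44:
         cost  revenue
product               
Gadget     44      551
Panel      74      239
add column revenue_times_cost = t['revenue'] * t['cost']:
         cost  revenue  revenue_times_cost
product                                   
Gadget     44      551               24244
Panel      74      239               17686
The mean of column 'revenue_times_cost' is 20965.0.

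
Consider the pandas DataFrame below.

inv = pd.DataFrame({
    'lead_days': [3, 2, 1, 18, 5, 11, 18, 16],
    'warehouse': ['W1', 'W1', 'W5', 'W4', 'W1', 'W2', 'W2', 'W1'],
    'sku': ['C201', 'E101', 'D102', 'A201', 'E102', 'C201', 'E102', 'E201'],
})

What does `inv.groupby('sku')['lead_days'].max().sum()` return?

66

group by sku, max of lead_days:
sku
A201    18
C201    11
D102     1
E101     2
E102    18
E201    16
Name: lead_days, dtype: int64
Then the sum of the resulting series: 66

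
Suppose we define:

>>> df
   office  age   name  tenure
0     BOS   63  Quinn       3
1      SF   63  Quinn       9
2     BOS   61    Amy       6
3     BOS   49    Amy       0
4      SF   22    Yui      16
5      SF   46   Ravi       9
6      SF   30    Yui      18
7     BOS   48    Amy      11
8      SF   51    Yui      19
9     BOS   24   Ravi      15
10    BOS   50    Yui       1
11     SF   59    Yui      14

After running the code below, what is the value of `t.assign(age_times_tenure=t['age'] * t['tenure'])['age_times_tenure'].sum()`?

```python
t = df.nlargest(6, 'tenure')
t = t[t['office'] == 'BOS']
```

take 6 rows with largest tenure:
   office  age  name  tenure
8      SF   51   Yui      19
6      SF   30   Yui      18
4      SF   22   Yui      16
9     BOS   24  Ravi      15
11     SF   59   Yui      14
7     BOS   48   Amy      11
filter rows where office == 'BOS':
  office  age  name  tenure
9    BOS   24  Ravi      15
7    BOS   48   Amy      11
add column age_times_tenure = t['age'] * t['tenure']:
  office  age  name  tenure  age_times_tenure
9    BOS   24  Ravi      15               360
7    BOS   48   Amy      11               528
The sum of column 'age_times_tenure' is 888.

888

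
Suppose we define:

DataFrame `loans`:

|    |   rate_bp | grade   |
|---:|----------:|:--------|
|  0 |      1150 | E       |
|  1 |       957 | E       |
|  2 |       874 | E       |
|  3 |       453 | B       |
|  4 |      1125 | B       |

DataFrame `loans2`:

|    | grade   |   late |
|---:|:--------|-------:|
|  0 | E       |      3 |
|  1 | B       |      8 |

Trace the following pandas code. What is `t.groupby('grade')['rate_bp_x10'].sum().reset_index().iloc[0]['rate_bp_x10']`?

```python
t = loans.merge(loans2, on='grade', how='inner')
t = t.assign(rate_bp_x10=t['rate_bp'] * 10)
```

15780

merge on 'grade' (how='inner') → 5 rows:
   rate_bp grade  late
0     1150     E     3
1      957     E     3
2      874     E     3
3      453     B     8
4     1125     B     8
add column rate_bp_x10 = t['rate_bp'] * 10:
   rate_bp grade  late  rate_bp_x10
0     1150     E     3        11500
1      957     E     3         9570
2      874     E     3         8740
3      453     B     8         4530
4     1125     B     8        11250
group by grade, sum of rate_bp_x10:
grade
B    15780
E    29810
Name: rate_bp_x10, dtype: int64
reset_index():
  grade  rate_bp_x10
0     B        15780
1     E        29810
value at position 0, column 'rate_bp_x10' → 15780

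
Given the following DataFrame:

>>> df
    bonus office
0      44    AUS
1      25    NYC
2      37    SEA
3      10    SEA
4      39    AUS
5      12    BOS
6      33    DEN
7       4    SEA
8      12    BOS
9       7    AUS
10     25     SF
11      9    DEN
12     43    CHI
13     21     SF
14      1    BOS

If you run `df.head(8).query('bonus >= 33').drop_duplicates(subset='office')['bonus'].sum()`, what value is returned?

114

take first 8 rows:
   bonus office
0     44    AUS
1     25    NYC
2     37    SEA
3     10    SEA
4     39    AUS
5     12    BOS
6     33    DEN
7      4    SEA
filter rows where bonus >= 33:
   bonus office
0     44    AUS
2     37    SEA
4     39    AUS
6     33    DEN
drop duplicate office (keep=first):
   bonus office
0     44    AUS
2     37    SEA
6     33    DEN
The sum of column 'bonus' is 114.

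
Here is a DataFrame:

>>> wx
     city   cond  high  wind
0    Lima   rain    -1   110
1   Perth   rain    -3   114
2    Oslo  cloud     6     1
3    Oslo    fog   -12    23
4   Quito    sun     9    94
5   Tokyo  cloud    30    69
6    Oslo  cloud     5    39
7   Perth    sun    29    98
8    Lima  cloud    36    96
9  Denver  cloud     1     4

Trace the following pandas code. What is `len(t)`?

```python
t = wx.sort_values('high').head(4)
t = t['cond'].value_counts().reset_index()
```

3

sort by high:
     city   cond  high  wind
3    Oslo    fog   -12    23
1   Perth   rain    -3   114
0    Lima   rain    -1   110
9  Denver  cloud     1     4
6    Oslo  cloud     5    39
2    Oslo  cloud     6     1
4   Quito    sun     9    94
7   Perth    sun    29    98
5   Tokyo  cloud    30    69
8    Lima  cloud    36    96
take first 4 rows:
     city   cond  high  wind
3    Oslo    fog   -12    23
1   Perth   rain    -3   114
0    Lima   rain    -1   110
9  Denver  cloud     1     4
value_counts of cond:
cond
rain     2
fog      1
cloud    1
Name: count, dtype: int64
reset_index():
    cond  count
0   rain      2
1    fog      1
2  cloud      1
Finally, number of rows = 3.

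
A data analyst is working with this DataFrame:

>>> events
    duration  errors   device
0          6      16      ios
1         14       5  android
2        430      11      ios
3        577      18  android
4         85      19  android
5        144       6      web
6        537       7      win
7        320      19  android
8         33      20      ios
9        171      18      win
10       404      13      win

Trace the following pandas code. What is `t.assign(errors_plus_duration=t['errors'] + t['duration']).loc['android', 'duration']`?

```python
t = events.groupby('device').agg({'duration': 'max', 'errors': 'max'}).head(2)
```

577

group by device: max(duration), max(errors):
         duration  errors
device                   
android       577      19
ios           430      20
web           144       6
win           537      18
take first 2 rows:
         duration  errors
device                   
android       577      19
ios           430      20
add column errors_plus_duration = t['errors'] + t['duration']:
         duration  errors  errors_plus_duration
device                                         
android       577      19                   596
ios           430      20                   450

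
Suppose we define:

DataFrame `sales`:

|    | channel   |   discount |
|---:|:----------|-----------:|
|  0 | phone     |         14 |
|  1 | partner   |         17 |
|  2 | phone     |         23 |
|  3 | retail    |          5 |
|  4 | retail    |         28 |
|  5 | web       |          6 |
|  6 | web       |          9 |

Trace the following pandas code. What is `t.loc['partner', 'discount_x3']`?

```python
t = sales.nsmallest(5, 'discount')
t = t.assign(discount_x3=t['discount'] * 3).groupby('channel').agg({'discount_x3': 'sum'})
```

51

take 5 rows with smallest discount:
   channel  discount
3   retail         5
5      web         6
6      web         9
0    phone        14
1  partner        17
add column discount_x3 = t['discount'] * 3:
   channel  discount  discount_x3
3   retail         5           15
5      web         6           18
6      web         9           27
0    phone        14           42
1  partner        17           51
group by channel, sum of discount_x3:
         discount_x3
channel             
partner           51
phone             42
retail            15
web               45
So loc['partner', 'discount_x3'] = 51.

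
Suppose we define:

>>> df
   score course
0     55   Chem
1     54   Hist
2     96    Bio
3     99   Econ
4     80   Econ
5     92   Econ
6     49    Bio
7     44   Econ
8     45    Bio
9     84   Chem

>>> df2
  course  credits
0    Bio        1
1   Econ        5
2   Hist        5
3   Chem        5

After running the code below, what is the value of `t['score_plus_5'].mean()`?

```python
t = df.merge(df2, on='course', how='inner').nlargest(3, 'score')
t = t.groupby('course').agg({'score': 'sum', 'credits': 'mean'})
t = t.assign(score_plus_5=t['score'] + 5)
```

merge on 'course' (how='inner') → 10 rows:
   score course  credits
0     55   Chem        5
1     54   Hist        5
2     96    Bio        1
3     99   Econ        5
4     80   Econ        5
5     92   Econ        5
6     49    Bio        1
7     44   Econ        5
8     45    Bio        1
9     84   Chem        5
take 3 rows with largest score:
   score course  credits
3     99   Econ        5
2     96    Bio        1
5     92   Econ        5
group by course: sum(score), mean(credits):
        score  credits
course                
Bio        96      1.0
Econ      191      5.0
add column score_plus_5 = t['score'] + 5:
        score  credits  score_plus_5
course                              
Bio        96      1.0           101
Econ      191      5.0           196

148.5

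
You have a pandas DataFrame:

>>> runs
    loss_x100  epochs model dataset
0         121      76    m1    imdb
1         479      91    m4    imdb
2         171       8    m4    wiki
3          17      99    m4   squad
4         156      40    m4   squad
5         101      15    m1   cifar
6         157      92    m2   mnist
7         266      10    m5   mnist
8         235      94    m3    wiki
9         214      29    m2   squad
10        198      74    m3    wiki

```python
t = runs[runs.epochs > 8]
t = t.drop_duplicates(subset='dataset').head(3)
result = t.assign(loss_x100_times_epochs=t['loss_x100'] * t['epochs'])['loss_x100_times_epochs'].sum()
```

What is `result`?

12394

filter rows where epochs > 8:
    loss_x100  epochs model dataset
0         121      76    m1    imdb
1         479      91    m4    imdb
3          17      99    m4   squad
4         156      40    m4   squad
5         101      15    m1   cifar
6         157      92    m2   mnist
7         266      10    m5   mnist
8         235      94    m3    wiki
9         214      29    m2   squad
10        198      74    m3    wiki
drop duplicate dataset (keep=first):
   loss_x100  epochs model dataset
0        121      76    m1    imdb
3         17      99    m4   squad
5        101      15    m1   cifar
6        157      92    m2   mnist
8        235      94    m3    wiki
take first 3 rows:
   loss_x100  epochs model dataset
0        121      76    m1    imdb
3         17      99    m4   squad
5        101      15    m1   cifar
add column loss_x100_times_epochs = t['loss_x100'] * t['epochs']:
   loss_x100  epochs model dataset  loss_x100_times_epochs
0        121      76    m1    imdb                    9196
3         17      99    m4   squad                    1683
5        101      15    m1   cifar                    1515
Finally, sum of column 'loss_x100_times_epochs' = 12394.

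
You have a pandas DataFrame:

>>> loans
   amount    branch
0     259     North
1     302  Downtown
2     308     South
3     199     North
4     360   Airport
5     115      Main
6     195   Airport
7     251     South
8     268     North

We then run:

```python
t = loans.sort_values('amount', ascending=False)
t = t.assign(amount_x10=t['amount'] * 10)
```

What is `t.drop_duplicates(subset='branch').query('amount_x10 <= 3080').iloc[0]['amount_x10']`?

sort by amount descending:
   amount    branch
4     360   Airport
2     308     South
1     302  Downtown
8     268     North
0     259     North
7     251     South
3     199     North
6     195   Airport
5     115      Main
add column amount_x10 = t['amount'] * 10:
   amount    branch  amount_x10
4     360   Airport        3600
2     308     South        3080
1     302  Downtown        3020
8     268     North        2680
0     259     North        2590
7     251     South        2510
3     199     North        1990
6     195   Airport        1950
5     115      Main        1150
drop duplicate branch (keep=first):
   amount    branch  amount_x10
4     360   Airport        3600
2     308     South        3080
1     302  Downtown        3020
8     268     North        2680
5     115      Main        1150
filter rows where amount_x10 <= 3080:
   amount    branch  amount_x10
2     308     South        3080
1     302  Downtown        3020
8     268     North        2680
5     115      Main        1150
Finally, value at position 0, column 'amount_x10' = 3080.

3080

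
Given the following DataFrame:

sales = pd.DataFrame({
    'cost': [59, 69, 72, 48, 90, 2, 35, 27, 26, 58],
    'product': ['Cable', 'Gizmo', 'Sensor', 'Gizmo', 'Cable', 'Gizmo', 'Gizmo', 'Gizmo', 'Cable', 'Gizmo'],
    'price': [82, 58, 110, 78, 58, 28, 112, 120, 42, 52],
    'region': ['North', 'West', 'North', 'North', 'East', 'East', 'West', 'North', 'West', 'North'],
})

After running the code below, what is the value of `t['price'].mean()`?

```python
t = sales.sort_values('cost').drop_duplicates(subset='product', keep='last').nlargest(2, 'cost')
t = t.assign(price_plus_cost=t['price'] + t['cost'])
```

84.0

sort by cost:
   cost product  price region
5     2   Gizmo     28   East
8    26   Cable     42   West
7    27   Gizmo    120  North
6    35   Gizmo    112   West
3    48   Gizmo     78  North
9    58   Gizmo     52  North
0    59   Cable     82  North
1    69   Gizmo     58   West
2    72  Sensor    110  North
4    90   Cable     58   East
drop duplicate product (keep=last):
   cost product  price region
1    69   Gizmo     58   West
2    72  Sensor    110  North
4    90   Cable     58   East
take 2 rows with largest cost:
   cost product  price region
4    90   Cable     58   East
2    72  Sensor    110  North
add column price_plus_cost = t['price'] + t['cost']:
   cost product  price region  price_plus_cost
4    90   Cable     58   East              148
2    72  Sensor    110  North              182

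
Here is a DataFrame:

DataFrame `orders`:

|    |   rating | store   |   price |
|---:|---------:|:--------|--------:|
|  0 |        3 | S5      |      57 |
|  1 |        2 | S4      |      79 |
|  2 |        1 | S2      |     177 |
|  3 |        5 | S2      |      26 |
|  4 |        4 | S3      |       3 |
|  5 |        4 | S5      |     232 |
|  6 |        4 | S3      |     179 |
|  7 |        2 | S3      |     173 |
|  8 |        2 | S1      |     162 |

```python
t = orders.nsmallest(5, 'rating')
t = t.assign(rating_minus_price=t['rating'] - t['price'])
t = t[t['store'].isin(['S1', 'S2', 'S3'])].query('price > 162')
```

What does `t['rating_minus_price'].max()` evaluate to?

take 5 rows with smallest rating:
   rating store  price
2       1    S2    177
1       2    S4     79
7       2    S3    173
8       2    S1    162
0       3    S5     57
add column rating_minus_price = t['rating'] - t['price']:
   rating store  price  rating_minus_price
2       1    S2    177                -176
1       2    S4     79                 -77
7       2    S3    173                -171
8       2    S1    162                -160
0       3    S5     57                 -54
filter rows where store in ['S1', 'S2', 'S3']:
   rating store  price  rating_minus_price
2       1    S2    177                -176
7       2    S3    173                -171
8       2    S1    162                -160
filter rows where price > 162:
   rating store  price  rating_minus_price
2       1    S2    177                -176
7       2    S3    173                -171
Reading off the max of column 'rating_minus_price', we get -171.

-171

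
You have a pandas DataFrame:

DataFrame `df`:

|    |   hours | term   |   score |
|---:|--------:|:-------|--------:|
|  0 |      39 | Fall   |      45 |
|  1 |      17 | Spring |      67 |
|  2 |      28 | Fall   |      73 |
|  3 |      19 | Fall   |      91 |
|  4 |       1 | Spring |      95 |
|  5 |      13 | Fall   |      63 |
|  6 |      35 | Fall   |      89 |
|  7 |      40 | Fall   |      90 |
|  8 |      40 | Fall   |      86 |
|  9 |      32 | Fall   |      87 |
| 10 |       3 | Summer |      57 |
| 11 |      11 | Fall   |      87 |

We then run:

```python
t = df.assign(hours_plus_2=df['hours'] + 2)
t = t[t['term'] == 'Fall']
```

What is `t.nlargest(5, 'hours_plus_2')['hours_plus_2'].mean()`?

add column hours_plus_2 = df['hours'] + 2:
    hours    term  score  hours_plus_2
0      39    Fall     45            41
1      17  Spring     67            19
2      28    Fall     73            30
3      19    Fall     91            21
4       1  Spring     95             3
5      13    Fall     63            15
6      35    Fall     89            37
7      40    Fall     90            42
8      40    Fall     86            42
9      32    Fall     87            34
10      3  Summer     57             5
11     11    Fall     87            13
filter rows where term == 'Fall':
    hours  term  score  hours_plus_2
0      39  Fall     45            41
2      28  Fall     73            30
3      19  Fall     91            21
5      13  Fall     63            15
6      35  Fall     89            37
7      40  Fall     90            42
8      40  Fall     86            42
9      32  Fall     87            34
11     11  Fall     87            13
take 5 rows with largest hours_plus_2:
   hours  term  score  hours_plus_2
7     40  Fall     90            42
8     40  Fall     86            42
0     39  Fall     45            41
6     35  Fall     89            37
9     32  Fall     87            34
So mean() = 39.2.

39.2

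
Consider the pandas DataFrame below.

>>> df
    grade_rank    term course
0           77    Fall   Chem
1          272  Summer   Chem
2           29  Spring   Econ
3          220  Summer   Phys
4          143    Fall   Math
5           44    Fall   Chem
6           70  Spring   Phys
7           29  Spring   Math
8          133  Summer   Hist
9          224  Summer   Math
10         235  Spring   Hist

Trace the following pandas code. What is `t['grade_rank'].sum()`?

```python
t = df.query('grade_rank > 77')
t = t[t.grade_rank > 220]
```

731

filter rows where grade_rank > 77:
    grade_rank    term course
1          272  Summer   Chem
3          220  Summer   Phys
4          143    Fall   Math
8          133  Summer   Hist
9          224  Summer   Math
10         235  Spring   Hist
filter rows where grade_rank > 220:
    grade_rank    term course
1          272  Summer   Chem
9          224  Summer   Math
10         235  Spring   Hist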